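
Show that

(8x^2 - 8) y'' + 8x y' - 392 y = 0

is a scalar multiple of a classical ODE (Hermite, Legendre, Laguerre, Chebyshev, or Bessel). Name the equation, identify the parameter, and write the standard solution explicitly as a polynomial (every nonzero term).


All three coefficients share the factor -8; dividing through by -8 gives  (1 - x^2) y'' - x y' + 49 y = 0.
This matches the Chebyshev equation (1 - x^2) y'' - x y' + n^2 y = 0 (note the -x y' term, not -2x y') with n^2 = 49, so n = 7; the polynomial solution is T_7(x).
With y = sum_k a_k x^k, matching x^k gives (k+2)(k+1) a_{k+2} = (k^2 - n^2) a_k = (k - 7)(k + 7) a_k. The right side vanishes at k = 7, so the series with the parity of 7 terminates at degree 7.
Standard normalization: leading coefficient of T_n is 2^(n-1), so a_7 = 2^6 = 64. Work downward with a_k = (k+1)(k+2) a_{k+2} / ((k - 7)(k + 7)):
  a_5 = (6)(7)(64) / ((5 - 7)(5 + 7)) = 2688/(-24) = -112
  a_3 = (4)(5)(-112) / ((3 - 7)(3 + 7)) = -2240/(-40) = 56
  a_1 = (2)(3)(56) / ((1 - 7)(1 + 7)) = 336/(-48) = -7
Hence T_7(x) = 64 x^7 - 112 x^5 + 56 x^3 - 7 x.

T_7(x); series = 64 x^7 - 112 x^5 + 56 x^3 - 7 x


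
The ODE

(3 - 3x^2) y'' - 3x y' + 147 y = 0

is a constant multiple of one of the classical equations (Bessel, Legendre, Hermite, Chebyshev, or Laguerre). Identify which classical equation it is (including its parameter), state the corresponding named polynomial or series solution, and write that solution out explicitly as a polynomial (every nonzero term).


All three coefficients share the factor 3; dividing through by 3 gives  (1 - x^2) y'' - x y' + 49 y = 0.
This matches the Chebyshev equation (1 - x^2) y'' - x y' + n^2 y = 0 (note the -x y' term, not -2x y') with n^2 = 49, so n = 7; the polynomial solution is T_7(x).
With y = sum_k a_k x^k, matching x^k gives (k+2)(k+1) a_{k+2} = (k^2 - n^2) a_k = (k - 7)(k + 7) a_k. The right side vanishes at k = 7, so the series with the parity of 7 terminates at degree 7.
Standard normalization: leading coefficient of T_n is 2^(n-1), so a_7 = 2^6 = 64. Work downward with a_k = (k+1)(k+2) a_{k+2} / ((k - 7)(k + 7)):
  a_5 = (6)(7)(64) / ((5 - 7)(5 + 7)) = 2688/(-24) = -112
  a_3 = (4)(5)(-112) / ((3 - 7)(3 + 7)) = -2240/(-40) = 56
  a_1 = (2)(3)(56) / ((1 - 7)(1 + 7)) = 336/(-48) = -7
Hence T_7(x) = 64 x^7 - 112 x^5 + 56 x^3 - 7 x.

T_7(x); series = 64 x^7 - 112 x^5 + 56 x^3 - 7 x


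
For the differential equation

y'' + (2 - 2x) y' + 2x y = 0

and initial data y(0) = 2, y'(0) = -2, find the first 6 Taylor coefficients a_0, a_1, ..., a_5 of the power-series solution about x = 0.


Ansatz: y(x) = sum_{n>=0} a_n x^n, so y'(x) = sum_{n>=1} n a_n x^(n-1) and y''(x) = sum_{n>=2} n(n-1) a_n x^(n-2).
Substitute into P(x) y'' + Q(x) y' + R(x) y = 0 with P(x) = 1, Q(x) = 2 - 2x, R(x) = 2x, and match powers of x.
Initial conditions: a_0 = 2, a_1 = -2.
Setting the coefficient of each power of x to zero and solving order by order (substituting the coefficients already found):
  x^0: 2 a_2 + 2 a_1 = 0  ->  2 a_2 = -2 a_1 = 4  ->  a_2 = 2
  x^1: 6 a_3 + 4 a_2 - 2 a_1 + 2 a_0 = 0  ->  6 a_3 = -4 a_2 + 2 a_1 - 2 a_0 = -16  ->  a_3 = -8/3
  x^2: 12 a_4 + 6 a_3 - 4 a_2 + 2 a_1 = 0  ->  12 a_4 = -6 a_3 + 4 a_2 - 2 a_1 = 28  ->  a_4 = 7/3
  x^3: 20 a_5 + 8 a_4 - 6 a_3 + 2 a_2 = 0  ->  20 a_5 = -8 a_4 + 6 a_3 - 2 a_2 = -116/3  ->  a_5 = -29/15
Truncated series: y(x) = 2 - 2 x + 2 x^2 - (8/3) x^3 + (7/3) x^4 - (29/15) x^5 + O(x^6).

a_0 = 2; a_1 = -2; a_2 = 2; a_3 = -8/3; a_4 = 7/3; a_5 = -29/15


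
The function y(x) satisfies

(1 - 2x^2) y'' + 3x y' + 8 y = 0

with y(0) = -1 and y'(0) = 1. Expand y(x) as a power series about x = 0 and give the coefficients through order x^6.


Ansatz: y(x) = sum_{n>=0} a_n x^n, so y'(x) = sum_{n>=1} n a_n x^(n-1) and y''(x) = sum_{n>=2} n(n-1) a_n x^(n-2).
Substitute into P(x) y'' + Q(x) y' + R(x) y = 0 with P(x) = 1 - 2x^2, Q(x) = 3x, R(x) = 8, and match powers of x.
Initial conditions: a_0 = -1, a_1 = 1.
Setting the coefficient of each power of x to zero and solving order by order (substituting the coefficients already found):
  x^0: 2 a_2 + 8 a_0 = 0  ->  2 a_2 = -8 a_0 = 8  ->  a_2 = 4
  x^1: 6 a_3 + 11 a_1 = 0  ->  6 a_3 = -11 a_1 = -11  ->  a_3 = -11/6
  x^2: 12 a_4 + 10 a_2 = 0  ->  12 a_4 = -10 a_2 = -40  ->  a_4 = -10/3
  x^3: 20 a_5 + 5 a_3 = 0  ->  20 a_5 = -5 a_3 = 55/6  ->  a_5 = 11/24
  x^4: 30 a_6 - 4 a_4 = 0  ->  30 a_6 = 4 a_4 = -40/3  ->  a_6 = -4/9
Truncated series: y(x) = -1 + x + 4 x^2 - (11/6) x^3 - (10/3) x^4 + (11/24) x^5 - (4/9) x^6 + O(x^7).

a_0 = -1; a_1 = 1; a_2 = 4; a_3 = -11/6; a_4 = -10/3; a_5 = 11/24; a_6 = -4/9


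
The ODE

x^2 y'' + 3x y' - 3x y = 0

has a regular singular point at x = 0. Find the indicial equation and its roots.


Divide by x^2 to reach normal form y'' + P_1(x) y' + P_2(x) y = 0 with P_1(x) = 3/x and P_2(x) = -3/x.
x = 0 is a singular point because the y'-coefficient 3/x has a pole at x = 0 and the y-coefficient -3/x has a pole at x = 0.
It is a regular singular point because x P_1(x) = p(x) = 3 and x^2 P_2(x) = q(x) = -3x are polynomials, hence analytic at x = 0.
p(0) = 3,  q(0) = 0.
Indicial equation: r(r-1) + p(0) r + q(0) = 0, i.e. r^2 + (p(0) - 1) r + q(0) = 0, i.e. r^2 + 2 r = 0.
Discriminant: (2)^2 - 4(0) = 4, so r = (-2 ± 2)/2.
Solving: r_1 = 0, r_2 = -2.

indicial: r^2 + 2 r = 0; roots r_1 = 0, r_2 = -2


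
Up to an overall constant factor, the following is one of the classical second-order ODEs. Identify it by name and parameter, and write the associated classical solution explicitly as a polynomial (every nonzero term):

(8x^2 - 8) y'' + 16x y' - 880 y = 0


All three coefficients share the factor -8; dividing through by -8 gives  (1 - x^2) y'' - 2x y' + 110 y = 0.
This matches the Legendre equation (1 - x^2) y'' - 2x y' + n(n+1) y = 0 (note the -2x y' term) with n(n+1) = 110, so n = 10; the polynomial solution is P_10(x).
With y = sum_k a_k x^k, matching x^k gives (k+2)(k+1) a_{k+2} = [k(k+1) - n(n+1)] a_k = (k - 10)(k + 11) a_k. The right side vanishes at k = 10, so the series with the parity of 10 terminates at degree 10.
Standard normalization (P_n(1) = 1): leading coefficient (2n)!/(2^n (n!)^2) = 2432902008176640000/(1024*13168189440000) = 46189/256, so a_10 = 46189/256. Work downward with a_k = (k+1)(k+2) a_{k+2} / ((k - 10)(k + 11)):
  a_8 = (9)(10)(46189/256) / ((8 - 10)(8 + 11)) = (2078505/128)/(-38) = -109395/256
  a_6 = (7)(8)(-109395/256) / ((6 - 10)(6 + 11)) = (-765765/32)/(-68) = 45045/128
  a_4 = (5)(6)(45045/128) / ((4 - 10)(4 + 11)) = (675675/64)/(-90) = -15015/128
  a_2 = (3)(4)(-15015/128) / ((2 - 10)(2 + 11)) = (-45045/32)/(-104) = 3465/256
  a_0 = (1)(2)(3465/256) / ((0 - 10)(0 + 11)) = (3465/128)/(-110) = -63/256
Hence P_10(x) = 46189 x^10/256 - 109395 x^8/256 + 45045 x^6/128 - 15015 x^4/128 + 3465 x^2/256 - 63/256.

P_10(x); series = 46189 x^10/256 - 109395 x^8/256 + 45045 x^6/128 - 15015 x^4/128 + 3465 x^2/256 - 63/256


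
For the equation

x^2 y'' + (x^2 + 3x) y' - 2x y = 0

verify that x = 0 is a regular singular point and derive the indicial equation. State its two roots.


Divide by x^2 to reach normal form y'' + P_1(x) y' + P_2(x) y = 0 with P_1(x) = 1 + 3/x and P_2(x) = -2/x.
x = 0 is a singular point because the y'-coefficient 1 + 3/x has a pole at x = 0 and the y-coefficient -2/x has a pole at x = 0.
It is a regular singular point because x P_1(x) = p(x) = x + 3 and x^2 P_2(x) = q(x) = -2x are polynomials, hence analytic at x = 0.
p(0) = 3,  q(0) = 0.
Indicial equation: r(r-1) + p(0) r + q(0) = 0, i.e. r^2 + (p(0) - 1) r + q(0) = 0, i.e. r^2 + 2 r = 0.
Discriminant: (2)^2 - 4(0) = 4, so r = (-2 ± 2)/2.
Solving: r_1 = 0, r_2 = -2.

indicial: r^2 + 2 r = 0; roots r_1 = 0, r_2 = -2


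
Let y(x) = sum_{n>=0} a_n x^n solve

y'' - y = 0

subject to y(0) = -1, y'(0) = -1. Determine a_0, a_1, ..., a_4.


Ansatz: y(x) = sum_{n>=0} a_n x^n, so y'(x) = sum_{n>=1} n a_n x^(n-1) and y''(x) = sum_{n>=2} n(n-1) a_n x^(n-2).
Substitute into P(x) y'' + Q(x) y' + R(x) y = 0 with P(x) = 1, Q(x) = 0, R(x) = -1, and match powers of x.
Initial conditions: a_0 = -1, a_1 = -1.
Setting the coefficient of each power of x to zero and solving order by order (substituting the coefficients already found):
  x^0: 2 a_2 - a_0 = 0  ->  2 a_2 = a_0 = -1  ->  a_2 = -1/2
  x^1: 6 a_3 - a_1 = 0  ->  6 a_3 = a_1 = -1  ->  a_3 = -1/6
  x^2: 12 a_4 - a_2 = 0  ->  12 a_4 = a_2 = -1/2  ->  a_4 = -1/24
Truncated series: y(x) = -1 - x - (1/2) x^2 - (1/6) x^3 - (1/24) x^4 + O(x^5).

a_0 = -1; a_1 = -1; a_2 = -1/2; a_3 = -1/6; a_4 = -1/24


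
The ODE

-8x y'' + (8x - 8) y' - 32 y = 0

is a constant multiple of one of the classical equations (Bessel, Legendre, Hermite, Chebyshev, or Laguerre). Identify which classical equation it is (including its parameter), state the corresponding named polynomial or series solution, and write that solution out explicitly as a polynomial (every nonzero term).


All three coefficients share the factor -8; dividing through by -8 gives  x y'' + (1 - x) y' + 4 y = 0.
This matches the Laguerre equation x y'' + (1 - x) y' + n y = 0 with n = 4; the polynomial solution is L_4(x).
With y = sum_k a_k x^k, matching x^k gives (k+1)k a_{k+1} + (k+1) a_{k+1} - k a_k + n a_k = 0, i.e. (k+1)^2 a_{k+1} = (k - n) a_k = (k - 4) a_k. The right side vanishes at k = 4, so the series terminates at degree 4.
Standard normalization L_n(0) = 1 gives a_0 = 1. Work upward with a_{k+1} = (k - 4) a_k / (k+1)^2:
  a_1 = (0 - 4)(1) / 1^2 = -4/1 = -4
  a_2 = (1 - 4)(-4) / 2^2 = 12/4 = 3
  a_3 = (2 - 4)(3) / 3^2 = -6/9 = -2/3
  a_4 = (3 - 4)(-2/3) / 4^2 = (2/3)/16 = 1/24
Hence L_4(x) = x^4/24 - 2 x^3/3 + 3 x^2 - 4 x + 1.

L_4(x); series = x^4/24 - 2 x^3/3 + 3 x^2 - 4 x + 1


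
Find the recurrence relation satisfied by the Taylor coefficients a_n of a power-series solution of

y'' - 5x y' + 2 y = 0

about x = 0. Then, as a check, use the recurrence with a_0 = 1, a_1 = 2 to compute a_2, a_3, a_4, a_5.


Substitute y = sum_n a_n x^n.
y''(x) has coefficient (n+2)(n+1) a_{n+2} at x^n;
-5 x y'(x) has coefficient -5 n a_n at x^n (shift);
2 y(x) has coefficient 2 a_n at x^n.
Matching x^n: (n+2)(n+1) a_{n+2} + (-5n + 2) a_n = 0.
Thus a_{n+2} = (5n - 2) / ((n+1)(n+2)) * a_n.

Check with a_0 = 1, a_1 = 2 (apply the recurrence for n = 0, 1, 2, 3): a_0 = 1, a_1 = 2, a_2 = -1, a_3 = 1, a_4 = -2/3, a_5 = 13/20.

a_(n+2) = (5n - 2) / ((n+1)(n+2)) * a_n; check: a_0 = 1, a_1 = 2, a_2 = -1, a_3 = 1, a_4 = -2/3, a_5 = 13/20


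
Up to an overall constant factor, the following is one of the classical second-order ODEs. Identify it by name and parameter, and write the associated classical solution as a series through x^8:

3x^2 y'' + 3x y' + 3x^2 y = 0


All three coefficients share the factor 3; dividing through by 3 gives  x^2 y'' + x y' + x^2 y = 0.
This matches the Bessel equation x^2 y'' + x y' + (x^2 - nu^2) y = 0 with nu^2 = 0, so nu = 0; the solution bounded at x = 0 is J_0(x).
Frobenius at x = 0: indicial roots ±nu; for r = nu the recurrence k(k + 2nu) c_k = -c_{k-2} gives the standard series J_nu(x) = sum_{k>=0} (-1)^k / (k! (k+nu)!) (x/2)^(2k+nu). Evaluate the first 5 terms:
  k = 0: (-1)^0 / (0! * 0! * 2^0) x^0 = 1/(1*1*1) x^0 = (1) x^0
  k = 1: (-1)^1 / (1! * 1! * 2^2) x^2 = -1/(1*1*4) x^2 = (-1/4) x^2
  k = 2: (-1)^2 / (2! * 2! * 2^4) x^4 = 1/(2*2*16) x^4 = (1/64) x^4
  k = 3: (-1)^3 / (3! * 3! * 2^6) x^6 = -1/(6*6*64) x^6 = (-1/2304) x^6
  k = 4: (-1)^4 / (4! * 4! * 2^8) x^8 = 1/(24*24*256) x^8 = (1/147456) x^8
Hence J_0(x) = x^8/147456 - x^6/2304 + x^4/64 - x^2/4 + 1 + ....

J_0(x); series = x^8/147456 - x^6/2304 + x^4/64 - x^2/4 + 1


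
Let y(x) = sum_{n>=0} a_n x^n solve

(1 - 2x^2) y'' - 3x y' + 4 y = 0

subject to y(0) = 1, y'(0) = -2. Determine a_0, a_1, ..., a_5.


Ansatz: y(x) = sum_{n>=0} a_n x^n, so y'(x) = sum_{n>=1} n a_n x^(n-1) and y''(x) = sum_{n>=2} n(n-1) a_n x^(n-2).
Substitute into P(x) y'' + Q(x) y' + R(x) y = 0 with P(x) = 1 - 2x^2, Q(x) = -3x, R(x) = 4, and match powers of x.
Initial conditions: a_0 = 1, a_1 = -2.
Setting the coefficient of each power of x to zero and solving order by order (substituting the coefficients already found):
  x^0: 2 a_2 + 4 a_0 = 0  ->  2 a_2 = -4 a_0 = -4  ->  a_2 = -2
  x^1: 6 a_3 + a_1 = 0  ->  6 a_3 = -a_1 = 2  ->  a_3 = 1/3
  x^2: 12 a_4 - 6 a_2 = 0  ->  12 a_4 = 6 a_2 = -12  ->  a_4 = -1
  x^3: 20 a_5 - 17 a_3 = 0  ->  20 a_5 = 17 a_3 = 17/3  ->  a_5 = 17/60
Truncated series: y(x) = 1 - 2 x - 2 x^2 + (1/3) x^3 - x^4 + (17/60) x^5 + O(x^6).

a_0 = 1; a_1 = -2; a_2 = -2; a_3 = 1/3; a_4 = -1; a_5 = 17/60


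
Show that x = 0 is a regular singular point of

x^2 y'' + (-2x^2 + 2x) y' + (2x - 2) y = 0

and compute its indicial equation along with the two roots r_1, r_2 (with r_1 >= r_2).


Divide by x^2 to reach normal form y'' + P_1(x) y' + P_2(x) y = 0 with P_1(x) = -2 + 2/x and P_2(x) = 2/x - 2/x^2.
x = 0 is a singular point because the y'-coefficient -2 + 2/x has a pole at x = 0 and the y-coefficient 2/x - 2/x^2 has a pole at x = 0.
It is a regular singular point because x P_1(x) = p(x) = 2 - 2x and x^2 P_2(x) = q(x) = 2x - 2 are polynomials, hence analytic at x = 0.
p(0) = 2,  q(0) = -2.
Indicial equation: r(r-1) + p(0) r + q(0) = 0, i.e. r^2 + (p(0) - 1) r + q(0) = 0, i.e. r^2 + 1 r - 2 = 0.
Discriminant: (1)^2 - 4(-2) = 9, so r = (-1 ± 3)/2.
Solving: r_1 = 1, r_2 = -2.

indicial: r^2 + 1 r - 2 = 0; roots r_1 = 1, r_2 = -2


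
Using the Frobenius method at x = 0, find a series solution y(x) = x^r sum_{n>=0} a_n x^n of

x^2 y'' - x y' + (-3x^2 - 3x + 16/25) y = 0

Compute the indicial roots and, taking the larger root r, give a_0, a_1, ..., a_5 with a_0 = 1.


Write in Frobenius form y'' + (p(x)/x) y' + (q(x)/x^2) y = 0:
  p(x) = -1,  q(x) = -3x^2 - 3x + 16/25.
Indicial equation: r(r-1) + (-1) r + (16/25) = 0 -> roots r_1 = 8/5, r_2 = 2/5.
Take r = r_1 = 8/5. Let y(x) = x^r sum_{n>=0} a_n x^n with a_0 = 1.
Substitute y = x^r sum a_n x^n and match x^{r+n}. The recurrence is
  D(n) a_n - 3 a_{n-1} - 3 a_{n-2} = 0,  where D(n) = (r+n)(r+n-1) + (-1)(r+n) + (16/25).
  a_n = [3 a_{n-1} + 3 a_{n-2}] / D(n).
Since the indicial polynomial factors as (r - r_1)(r - r_2), D(n) = (r_1 + n - r_1)(r_1 + n - r_2) = n(n + 6/5).
Evaluating step by step (a_0 = 1):
  n = 1: D(1) = 1(1 + 6/5) = 11/5; numerator = 3(1) = 3; a_1 = (3)/(11/5) = 15/11
  n = 2: D(2) = 2(2 + 6/5) = 32/5; numerator = 3(15/11) + 3(1) = 78/11; a_2 = (78/11)/(32/5) = 195/176
  n = 3: D(3) = 3(3 + 6/5) = 63/5; numerator = 3(195/176) + 3(15/11) = 1305/176; a_3 = (1305/176)/(63/5) = 725/1232
  n = 4: D(4) = 4(4 + 6/5) = 104/5; numerator = 3(725/1232) + 3(195/176) = 285/56; a_4 = (285/56)/(104/5) = 1425/5824
  n = 5: D(5) = 5(5 + 6/5) = 31; numerator = 3(1425/5824) + 3(725/1232) = 22875/9152; a_5 = (22875/9152)/(31) = 22875/283712

r = 8/5; a_0 = 1; a_1 = 15/11; a_2 = 195/176; a_3 = 725/1232; a_4 = 1425/5824; a_5 = 22875/283712


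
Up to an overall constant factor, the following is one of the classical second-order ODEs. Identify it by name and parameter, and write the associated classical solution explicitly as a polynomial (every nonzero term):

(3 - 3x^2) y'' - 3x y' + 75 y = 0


All three coefficients share the factor 3; dividing through by 3 gives  (1 - x^2) y'' - x y' + 25 y = 0.
This matches the Chebyshev equation (1 - x^2) y'' - x y' + n^2 y = 0 (note the -x y' term, not -2x y') with n^2 = 25, so n = 5; the polynomial solution is T_5(x).
With y = sum_k a_k x^k, matching x^k gives (k+2)(k+1) a_{k+2} = (k^2 - n^2) a_k = (k - 5)(k + 5) a_k. The right side vanishes at k = 5, so the series with the parity of 5 terminates at degree 5.
Standard normalization: leading coefficient of T_n is 2^(n-1), so a_5 = 2^4 = 16. Work downward with a_k = (k+1)(k+2) a_{k+2} / ((k - 5)(k + 5)):
  a_3 = (4)(5)(16) / ((3 - 5)(3 + 5)) = 320/(-16) = -20
  a_1 = (2)(3)(-20) / ((1 - 5)(1 + 5)) = -120/(-24) = 5
Hence T_5(x) = 16 x^5 - 20 x^3 + 5 x.

T_5(x); series = 16 x^5 - 20 x^3 + 5 x


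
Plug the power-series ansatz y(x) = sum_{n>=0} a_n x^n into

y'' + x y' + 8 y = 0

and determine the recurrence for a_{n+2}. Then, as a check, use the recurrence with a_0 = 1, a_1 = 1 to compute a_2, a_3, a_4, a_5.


Substitute y = sum_n a_n x^n.
y''(x) has coefficient (n+2)(n+1) a_{n+2} at x^n;
x y'(x) has coefficient n a_n at x^n (shift);
8 y(x) has coefficient 8 a_n at x^n.
Matching x^n: (n+2)(n+1) a_{n+2} + (n + 8) a_n = 0.
Thus a_{n+2} = (-n - 8) / ((n+1)(n+2)) * a_n.

Check with a_0 = 1, a_1 = 1 (apply the recurrence for n = 0, 1, 2, 3): a_0 = 1, a_1 = 1, a_2 = -4, a_3 = -3/2, a_4 = 10/3, a_5 = 33/40.

a_(n+2) = (-n - 8) / ((n+1)(n+2)) * a_n; check: a_0 = 1, a_1 = 1, a_2 = -4, a_3 = -3/2, a_4 = 10/3, a_5 = 33/40


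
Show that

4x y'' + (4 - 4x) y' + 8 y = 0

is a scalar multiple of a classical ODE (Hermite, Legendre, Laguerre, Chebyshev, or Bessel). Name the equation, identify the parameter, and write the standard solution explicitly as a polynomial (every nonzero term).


All three coefficients share the factor 4; dividing through by 4 gives  x y'' + (1 - x) y' + 2 y = 0.
This matches the Laguerre equation x y'' + (1 - x) y' + n y = 0 with n = 2; the polynomial solution is L_2(x).
With y = sum_k a_k x^k, matching x^k gives (k+1)k a_{k+1} + (k+1) a_{k+1} - k a_k + n a_k = 0, i.e. (k+1)^2 a_{k+1} = (k - n) a_k = (k - 2) a_k. The right side vanishes at k = 2, so the series terminates at degree 2.
Standard normalization L_n(0) = 1 gives a_0 = 1. Work upward with a_{k+1} = (k - 2) a_k / (k+1)^2:
  a_1 = (0 - 2)(1) / 1^2 = -2/1 = -2
  a_2 = (1 - 2)(-2) / 2^2 = 2/4 = 1/2
Hence L_2(x) = x^2/2 - 2 x + 1.

L_2(x); series = x^2/2 - 2 x + 1


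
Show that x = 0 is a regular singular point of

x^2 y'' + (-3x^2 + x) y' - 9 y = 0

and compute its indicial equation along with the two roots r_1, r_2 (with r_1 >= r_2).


Divide by x^2 to reach normal form y'' + P_1(x) y' + P_2(x) y = 0 with P_1(x) = -3 + 1/x and P_2(x) = -9/x^2.
x = 0 is a singular point because the y'-coefficient -3 + 1/x has a pole at x = 0 and the y-coefficient -9/x^2 has a pole at x = 0.
It is a regular singular point because x P_1(x) = p(x) = 1 - 3x and x^2 P_2(x) = q(x) = -9 are polynomials, hence analytic at x = 0.
p(0) = 1,  q(0) = -9.
Indicial equation: r(r-1) + p(0) r + q(0) = 0, i.e. r^2 + (p(0) - 1) r + q(0) = 0, i.e. r^2 - 9 = 0.
Discriminant: (0)^2 - 4(-9) = 36, so r = (0 ± 6)/2.
Solving: r_1 = 3, r_2 = -3.

indicial: r^2 - 9 = 0; roots r_1 = 3, r_2 = -3


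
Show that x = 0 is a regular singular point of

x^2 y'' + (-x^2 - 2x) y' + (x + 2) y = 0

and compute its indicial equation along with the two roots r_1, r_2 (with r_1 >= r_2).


Divide by x^2 to reach normal form y'' + P_1(x) y' + P_2(x) y = 0 with P_1(x) = -1 - 2/x and P_2(x) = 1/x + 2/x^2.
x = 0 is a singular point because the y'-coefficient -1 - 2/x has a pole at x = 0 and the y-coefficient 1/x + 2/x^2 has a pole at x = 0.
It is a regular singular point because x P_1(x) = p(x) = -x - 2 and x^2 P_2(x) = q(x) = x + 2 are polynomials, hence analytic at x = 0.
p(0) = -2,  q(0) = 2.
Indicial equation: r(r-1) + p(0) r + q(0) = 0, i.e. r^2 + (p(0) - 1) r + q(0) = 0, i.e. r^2 - 3 r + 2 = 0.
Discriminant: (-3)^2 - 4(2) = 1, so r = (3 ± 1)/2.
Solving: r_1 = 2, r_2 = 1.

indicial: r^2 - 3 r + 2 = 0; roots r_1 = 2, r_2 = 1


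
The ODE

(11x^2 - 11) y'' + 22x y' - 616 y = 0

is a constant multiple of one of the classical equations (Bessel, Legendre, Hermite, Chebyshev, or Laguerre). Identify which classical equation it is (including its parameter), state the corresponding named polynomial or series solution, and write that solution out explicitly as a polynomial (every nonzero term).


All three coefficients share the factor -11; dividing through by -11 gives  (1 - x^2) y'' - 2x y' + 56 y = 0.
This matches the Legendre equation (1 - x^2) y'' - 2x y' + n(n+1) y = 0 (note the -2x y' term) with n(n+1) = 56, so n = 7; the polynomial solution is P_7(x).
With y = sum_k a_k x^k, matching x^k gives (k+2)(k+1) a_{k+2} = [k(k+1) - n(n+1)] a_k = (k - 7)(k + 8) a_k. The right side vanishes at k = 7, so the series with the parity of 7 terminates at degree 7.
Standard normalization (P_n(1) = 1): leading coefficient (2n)!/(2^n (n!)^2) = 87178291200/(128*25401600) = 429/16, so a_7 = 429/16. Work downward with a_k = (k+1)(k+2) a_{k+2} / ((k - 7)(k + 8)):
  a_5 = (6)(7)(429/16) / ((5 - 7)(5 + 8)) = (9009/8)/(-26) = -693/16
  a_3 = (4)(5)(-693/16) / ((3 - 7)(3 + 8)) = (-3465/4)/(-44) = 315/16
  a_1 = (2)(3)(315/16) / ((1 - 7)(1 + 8)) = (945/8)/(-54) = -35/16
Hence P_7(x) = 429 x^7/16 - 693 x^5/16 + 315 x^3/16 - 35 x/16.

P_7(x); series = 429 x^7/16 - 693 x^5/16 + 315 x^3/16 - 35 x/16


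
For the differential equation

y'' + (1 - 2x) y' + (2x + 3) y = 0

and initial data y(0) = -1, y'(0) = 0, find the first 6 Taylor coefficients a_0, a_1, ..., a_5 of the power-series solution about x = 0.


Ansatz: y(x) = sum_{n>=0} a_n x^n, so y'(x) = sum_{n>=1} n a_n x^(n-1) and y''(x) = sum_{n>=2} n(n-1) a_n x^(n-2).
Substitute into P(x) y'' + Q(x) y' + R(x) y = 0 with P(x) = 1, Q(x) = 1 - 2x, R(x) = 2x + 3, and match powers of x.
Initial conditions: a_0 = -1, a_1 = 0.
Setting the coefficient of each power of x to zero and solving order by order (substituting the coefficients already found):
  x^0: 2 a_2 + a_1 + 3 a_0 = 0  ->  2 a_2 = -a_1 - 3 a_0 = 3  ->  a_2 = 3/2
  x^1: 6 a_3 + 2 a_2 + a_1 + 2 a_0 = 0  ->  6 a_3 = -2 a_2 - a_1 - 2 a_0 = -1  ->  a_3 = -1/6
  x^2: 12 a_4 + 3 a_3 - a_2 + 2 a_1 = 0  ->  12 a_4 = -3 a_3 + a_2 - 2 a_1 = 2  ->  a_4 = 1/6
  x^3: 20 a_5 + 4 a_4 - 3 a_3 + 2 a_2 = 0  ->  20 a_5 = -4 a_4 + 3 a_3 - 2 a_2 = -25/6  ->  a_5 = -5/24
Truncated series: y(x) = -1 + (3/2) x^2 - (1/6) x^3 + (1/6) x^4 - (5/24) x^5 + O(x^6).

a_0 = -1; a_1 = 0; a_2 = 3/2; a_3 = -1/6; a_4 = 1/6; a_5 = -5/24


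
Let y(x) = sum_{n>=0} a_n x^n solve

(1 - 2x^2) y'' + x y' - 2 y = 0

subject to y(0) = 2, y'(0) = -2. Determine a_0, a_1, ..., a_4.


Ansatz: y(x) = sum_{n>=0} a_n x^n, so y'(x) = sum_{n>=1} n a_n x^(n-1) and y''(x) = sum_{n>=2} n(n-1) a_n x^(n-2).
Substitute into P(x) y'' + Q(x) y' + R(x) y = 0 with P(x) = 1 - 2x^2, Q(x) = x, R(x) = -2, and match powers of x.
Initial conditions: a_0 = 2, a_1 = -2.
Setting the coefficient of each power of x to zero and solving order by order (substituting the coefficients already found):
  x^0: 2 a_2 - 2 a_0 = 0  ->  2 a_2 = 2 a_0 = 4  ->  a_2 = 2
  x^1: 6 a_3 - a_1 = 0  ->  6 a_3 = a_1 = -2  ->  a_3 = -1/3
  x^2: 12 a_4 - 4 a_2 = 0  ->  12 a_4 = 4 a_2 = 8  ->  a_4 = 2/3
Truncated series: y(x) = 2 - 2 x + 2 x^2 - (1/3) x^3 + (2/3) x^4 + O(x^5).

a_0 = 2; a_1 = -2; a_2 = 2; a_3 = -1/3; a_4 = 2/3


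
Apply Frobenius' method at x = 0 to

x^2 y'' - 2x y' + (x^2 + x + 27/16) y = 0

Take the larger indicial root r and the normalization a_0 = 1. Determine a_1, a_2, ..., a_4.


Write in Frobenius form y'' + (p(x)/x) y' + (q(x)/x^2) y = 0:
  p(x) = -2,  q(x) = x^2 + x + 27/16.
Indicial equation: r(r-1) + (-2) r + (27/16) = 0 -> roots r_1 = 9/4, r_2 = 3/4.
Take r = r_1 = 9/4. Let y(x) = x^r sum_{n>=0} a_n x^n with a_0 = 1.
Substitute y = x^r sum a_n x^n and match x^{r+n}. The recurrence is
  D(n) a_n + 1 a_{n-1} + 1 a_{n-2} = 0,  where D(n) = (r+n)(r+n-1) + (-2)(r+n) + (27/16).
  a_n = [-1 a_{n-1} - 1 a_{n-2}] / D(n).
Since the indicial polynomial factors as (r - r_1)(r - r_2), D(n) = (r_1 + n - r_1)(r_1 + n - r_2) = n(n + 3/2).
Evaluating step by step (a_0 = 1):
  n = 1: D(1) = 1(1 + 3/2) = 5/2; numerator = -1(1) = -1; a_1 = (-1)/(5/2) = -2/5
  n = 2: D(2) = 2(2 + 3/2) = 7; numerator = -1(-2/5) - 1(1) = -3/5; a_2 = (-3/5)/(7) = -3/35
  n = 3: D(3) = 3(3 + 3/2) = 27/2; numerator = -1(-3/35) - 1(-2/5) = 17/35; a_3 = (17/35)/(27/2) = 34/945
  n = 4: D(4) = 4(4 + 3/2) = 22; numerator = -1(34/945) - 1(-3/35) = 47/945; a_4 = (47/945)/(22) = 47/20790

r = 9/4; a_0 = 1; a_1 = -2/5; a_2 = -3/35; a_3 = 34/945; a_4 = 47/20790


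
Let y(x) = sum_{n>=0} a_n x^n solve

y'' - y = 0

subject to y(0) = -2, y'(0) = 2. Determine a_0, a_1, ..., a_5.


Ansatz: y(x) = sum_{n>=0} a_n x^n, so y'(x) = sum_{n>=1} n a_n x^(n-1) and y''(x) = sum_{n>=2} n(n-1) a_n x^(n-2).
Substitute into P(x) y'' + Q(x) y' + R(x) y = 0 with P(x) = 1, Q(x) = 0, R(x) = -1, and match powers of x.
Initial conditions: a_0 = -2, a_1 = 2.
Setting the coefficient of each power of x to zero and solving order by order (substituting the coefficients already found):
  x^0: 2 a_2 - a_0 = 0  ->  2 a_2 = a_0 = -2  ->  a_2 = -1
  x^1: 6 a_3 - a_1 = 0  ->  6 a_3 = a_1 = 2  ->  a_3 = 1/3
  x^2: 12 a_4 - a_2 = 0  ->  12 a_4 = a_2 = -1  ->  a_4 = -1/12
  x^3: 20 a_5 - a_3 = 0  ->  20 a_5 = a_3 = 1/3  ->  a_5 = 1/60
Truncated series: y(x) = -2 + 2 x - x^2 + (1/3) x^3 - (1/12) x^4 + (1/60) x^5 + O(x^6).

a_0 = -2; a_1 = 2; a_2 = -1; a_3 = 1/3; a_4 = -1/12; a_5 = 1/60


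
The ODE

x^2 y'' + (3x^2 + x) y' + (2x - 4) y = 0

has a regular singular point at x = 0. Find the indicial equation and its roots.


Divide by x^2 to reach normal form y'' + P_1(x) y' + P_2(x) y = 0 with P_1(x) = 3 + 1/x and P_2(x) = 2/x - 4/x^2.
x = 0 is a singular point because the y'-coefficient 3 + 1/x has a pole at x = 0 and the y-coefficient 2/x - 4/x^2 has a pole at x = 0.
It is a regular singular point because x P_1(x) = p(x) = 3x + 1 and x^2 P_2(x) = q(x) = 2x - 4 are polynomials, hence analytic at x = 0.
p(0) = 1,  q(0) = -4.
Indicial equation: r(r-1) + p(0) r + q(0) = 0, i.e. r^2 + (p(0) - 1) r + q(0) = 0, i.e. r^2 - 4 = 0.
Discriminant: (0)^2 - 4(-4) = 16, so r = (0 ± 4)/2.
Solving: r_1 = 2, r_2 = -2.

indicial: r^2 - 4 = 0; roots r_1 = 2, r_2 = -2


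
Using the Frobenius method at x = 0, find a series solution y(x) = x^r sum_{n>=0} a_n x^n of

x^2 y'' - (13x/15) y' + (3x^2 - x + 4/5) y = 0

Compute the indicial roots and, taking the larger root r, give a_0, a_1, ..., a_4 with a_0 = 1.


Write in Frobenius form y'' + (p(x)/x) y' + (q(x)/x^2) y = 0:
  p(x) = -13/15,  q(x) = 3x^2 - x + 4/5.
Indicial equation: r(r-1) + (-13/15) r + (4/5) = 0 -> roots r_1 = 6/5, r_2 = 2/3.
Take r = r_1 = 6/5. Let y(x) = x^r sum_{n>=0} a_n x^n with a_0 = 1.
Substitute y = x^r sum a_n x^n and match x^{r+n}. The recurrence is
  D(n) a_n - 1 a_{n-1} + 3 a_{n-2} = 0,  where D(n) = (r+n)(r+n-1) + (-13/15)(r+n) + (4/5).
  a_n = [1 a_{n-1} - 3 a_{n-2}] / D(n).
Since the indicial polynomial factors as (r - r_1)(r - r_2), D(n) = (r_1 + n - r_1)(r_1 + n - r_2) = n(n + 8/15).
Evaluating step by step (a_0 = 1):
  n = 1: D(1) = 1(1 + 8/15) = 23/15; numerator = 1(1) = 1; a_1 = (1)/(23/15) = 15/23
  n = 2: D(2) = 2(2 + 8/15) = 76/15; numerator = 1(15/23) - 3(1) = -54/23; a_2 = (-54/23)/(76/15) = -405/874
  n = 3: D(3) = 3(3 + 8/15) = 53/5; numerator = 1(-405/874) - 3(15/23) = -2115/874; a_3 = (-2115/874)/(53/5) = -10575/46322
  n = 4: D(4) = 4(4 + 8/15) = 272/15; numerator = 1(-10575/46322) - 3(-405/874) = 1170/1007; a_4 = (1170/1007)/(272/15) = 8775/136952

r = 6/5; a_0 = 1; a_1 = 15/23; a_2 = -405/874; a_3 = -10575/46322; a_4 = 8775/136952


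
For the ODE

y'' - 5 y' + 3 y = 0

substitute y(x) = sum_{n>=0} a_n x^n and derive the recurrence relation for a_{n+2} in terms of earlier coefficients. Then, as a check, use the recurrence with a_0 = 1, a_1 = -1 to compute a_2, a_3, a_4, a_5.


Substitute y = sum_n a_n x^n.
y''(x) has coefficient (n+2)(n+1) a_{n+2} at x^n;
-5 y'(x) has coefficient -5 (n+1) a_{n+1} at x^n;
3 y(x) has coefficient 3 a_n at x^n.
Matching x^n: (n+2)(n+1) a_{n+2} - 5 (n+1) a_{n+1} + 3 a_n = 0.
Thus a_{n+2} = [5 (n+1) a_{n+1} - 3 a_n] / ((n+1)(n+2)).

Check with a_0 = 1, a_1 = -1 (apply the recurrence for n = 0, 1, 2, 3): a_0 = 1, a_1 = -1, a_2 = -4, a_3 = -37/6, a_4 = -161/24, a_5 = -347/60.

a_(n+2) = [5 (n+1) a_(n+1) - 3 a_n] / ((n+1)(n+2)); check: a_0 = 1, a_1 = -1, a_2 = -4, a_3 = -37/6, a_4 = -161/24, a_5 = -347/60


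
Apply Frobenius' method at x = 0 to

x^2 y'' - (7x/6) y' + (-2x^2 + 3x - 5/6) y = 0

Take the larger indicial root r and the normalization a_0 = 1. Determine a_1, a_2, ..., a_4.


Write in Frobenius form y'' + (p(x)/x) y' + (q(x)/x^2) y = 0:
  p(x) = -7/6,  q(x) = -2x^2 + 3x - 5/6.
Indicial equation: r(r-1) + (-7/6) r + (-5/6) = 0 -> roots r_1 = 5/2, r_2 = -1/3.
Take r = r_1 = 5/2. Let y(x) = x^r sum_{n>=0} a_n x^n with a_0 = 1.
Substitute y = x^r sum a_n x^n and match x^{r+n}. The recurrence is
  D(n) a_n + 3 a_{n-1} - 2 a_{n-2} = 0,  where D(n) = (r+n)(r+n-1) + (-7/6)(r+n) + (-5/6).
  a_n = [-3 a_{n-1} + 2 a_{n-2}] / D(n).
Since the indicial polynomial factors as (r - r_1)(r - r_2), D(n) = (r_1 + n - r_1)(r_1 + n - r_2) = n(n + 17/6).
Evaluating step by step (a_0 = 1):
  n = 1: D(1) = 1(1 + 17/6) = 23/6; numerator = -3(1) = -3; a_1 = (-3)/(23/6) = -18/23
  n = 2: D(2) = 2(2 + 17/6) = 29/3; numerator = -3(-18/23) + 2(1) = 100/23; a_2 = (100/23)/(29/3) = 300/667
  n = 3: D(3) = 3(3 + 17/6) = 35/2; numerator = -3(300/667) + 2(-18/23) = -1944/667; a_3 = (-1944/667)/(35/2) = -3888/23345
  n = 4: D(4) = 4(4 + 17/6) = 82/3; numerator = -3(-3888/23345) + 2(300/667) = 32664/23345; a_4 = (32664/23345)/(82/3) = 48996/957145

r = 5/2; a_0 = 1; a_1 = -18/23; a_2 = 300/667; a_3 = -3888/23345; a_4 = 48996/957145


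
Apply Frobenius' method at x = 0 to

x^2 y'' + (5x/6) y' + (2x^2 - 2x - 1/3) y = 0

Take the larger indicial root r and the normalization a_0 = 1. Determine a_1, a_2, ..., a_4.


Write in Frobenius form y'' + (p(x)/x) y' + (q(x)/x^2) y = 0:
  p(x) = 5/6,  q(x) = 2x^2 - 2x - 1/3.
Indicial equation: r(r-1) + (5/6) r + (-1/3) = 0 -> roots r_1 = 2/3, r_2 = -1/2.
Take r = r_1 = 2/3. Let y(x) = x^r sum_{n>=0} a_n x^n with a_0 = 1.
Substitute y = x^r sum a_n x^n and match x^{r+n}. The recurrence is
  D(n) a_n - 2 a_{n-1} + 2 a_{n-2} = 0,  where D(n) = (r+n)(r+n-1) + (5/6)(r+n) + (-1/3).
  a_n = [2 a_{n-1} - 2 a_{n-2}] / D(n).
Since the indicial polynomial factors as (r - r_1)(r - r_2), D(n) = (r_1 + n - r_1)(r_1 + n - r_2) = n(n + 7/6).
Evaluating step by step (a_0 = 1):
  n = 1: D(1) = 1(1 + 7/6) = 13/6; numerator = 2(1) = 2; a_1 = (2)/(13/6) = 12/13
  n = 2: D(2) = 2(2 + 7/6) = 19/3; numerator = 2(12/13) - 2(1) = -2/13; a_2 = (-2/13)/(19/3) = -6/247
  n = 3: D(3) = 3(3 + 7/6) = 25/2; numerator = 2(-6/247) - 2(12/13) = -36/19; a_3 = (-36/19)/(25/2) = -72/475
  n = 4: D(4) = 4(4 + 7/6) = 62/3; numerator = 2(-72/475) - 2(-6/247) = -1572/6175; a_4 = (-1572/6175)/(62/3) = -2358/191425

r = 2/3; a_0 = 1; a_1 = 12/13; a_2 = -6/247; a_3 = -72/475; a_4 = -2358/191425


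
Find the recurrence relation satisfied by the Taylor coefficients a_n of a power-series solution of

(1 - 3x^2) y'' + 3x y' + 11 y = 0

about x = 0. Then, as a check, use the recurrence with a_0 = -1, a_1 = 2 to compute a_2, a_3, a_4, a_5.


Substitute y = sum_n a_n x^n.
(1 - 3 x^2) y'' contributes (n+2)(n+1) a_{n+2} - 3 n(n-1) a_n at x^n.
3 x y'(x) contributes 3 n a_n at x^n.
11 y(x) contributes 11 a_n at x^n.
Matching x^n: (n+2)(n+1) a_{n+2} + (-3 n(n-1) + 3 n + 11) a_n = 0.
Thus a_{n+2} = (3 n(n-1) - 3 n - 11) / ((n+1)(n+2)) * a_n.

Check with a_0 = -1, a_1 = 2 (apply the recurrence for n = 0, 1, 2, 3): a_0 = -1, a_1 = 2, a_2 = 11/2, a_3 = -14/3, a_4 = -121/24, a_5 = 7/15.

a_(n+2) = (3 n(n-1) - 3 n - 11) / ((n+1)(n+2)) * a_n; check: a_0 = -1, a_1 = 2, a_2 = 11/2, a_3 = -14/3, a_4 = -121/24, a_5 = 7/15


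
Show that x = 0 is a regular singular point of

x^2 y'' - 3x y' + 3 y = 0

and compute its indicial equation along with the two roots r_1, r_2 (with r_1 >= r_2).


Divide by x^2 to reach normal form y'' + P_1(x) y' + P_2(x) y = 0 with P_1(x) = -3/x and P_2(x) = 3/x^2.
x = 0 is a singular point because the y'-coefficient -3/x has a pole at x = 0 and the y-coefficient 3/x^2 has a pole at x = 0.
It is a regular singular point because x P_1(x) = p(x) = -3 and x^2 P_2(x) = q(x) = 3 are polynomials, hence analytic at x = 0.
p(0) = -3,  q(0) = 3.
Indicial equation: r(r-1) + p(0) r + q(0) = 0, i.e. r^2 + (p(0) - 1) r + q(0) = 0, i.e. r^2 - 4 r + 3 = 0.
Discriminant: (-4)^2 - 4(3) = 4, so r = (4 ± 2)/2.
Solving: r_1 = 3, r_2 = 1.

indicial: r^2 - 4 r + 3 = 0; roots r_1 = 3, r_2 = 1


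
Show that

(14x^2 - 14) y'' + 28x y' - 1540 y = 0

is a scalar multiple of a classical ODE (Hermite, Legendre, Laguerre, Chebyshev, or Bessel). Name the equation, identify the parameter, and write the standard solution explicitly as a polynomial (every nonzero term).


All three coefficients share the factor -14; dividing through by -14 gives  (1 - x^2) y'' - 2x y' + 110 y = 0.
This matches the Legendre equation (1 - x^2) y'' - 2x y' + n(n+1) y = 0 (note the -2x y' term) with n(n+1) = 110, so n = 10; the polynomial solution is P_10(x).
With y = sum_k a_k x^k, matching x^k gives (k+2)(k+1) a_{k+2} = [k(k+1) - n(n+1)] a_k = (k - 10)(k + 11) a_k. The right side vanishes at k = 10, so the series with the parity of 10 terminates at degree 10.
Standard normalization (P_n(1) = 1): leading coefficient (2n)!/(2^n (n!)^2) = 2432902008176640000/(1024*13168189440000) = 46189/256, so a_10 = 46189/256. Work downward with a_k = (k+1)(k+2) a_{k+2} / ((k - 10)(k + 11)):
  a_8 = (9)(10)(46189/256) / ((8 - 10)(8 + 11)) = (2078505/128)/(-38) = -109395/256
  a_6 = (7)(8)(-109395/256) / ((6 - 10)(6 + 11)) = (-765765/32)/(-68) = 45045/128
  a_4 = (5)(6)(45045/128) / ((4 - 10)(4 + 11)) = (675675/64)/(-90) = -15015/128
  a_2 = (3)(4)(-15015/128) / ((2 - 10)(2 + 11)) = (-45045/32)/(-104) = 3465/256
  a_0 = (1)(2)(3465/256) / ((0 - 10)(0 + 11)) = (3465/128)/(-110) = -63/256
Hence P_10(x) = 46189 x^10/256 - 109395 x^8/256 + 45045 x^6/128 - 15015 x^4/128 + 3465 x^2/256 - 63/256.

P_10(x); series = 46189 x^10/256 - 109395 x^8/256 + 45045 x^6/128 - 15015 x^4/128 + 3465 x^2/256 - 63/256


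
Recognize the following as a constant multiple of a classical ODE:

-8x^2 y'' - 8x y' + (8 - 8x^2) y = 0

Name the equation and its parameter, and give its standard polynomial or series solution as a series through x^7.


All three coefficients share the factor -8; dividing through by -8 gives  x^2 y'' + x y' + (x^2 - 1) y = 0.
This matches the Bessel equation x^2 y'' + x y' + (x^2 - nu^2) y = 0 with nu^2 = 1, so nu = 1; the solution bounded at x = 0 is J_1(x).
Frobenius at x = 0: indicial roots ±nu; for r = nu the recurrence k(k + 2nu) c_k = -c_{k-2} gives the standard series J_nu(x) = sum_{k>=0} (-1)^k / (k! (k+nu)!) (x/2)^(2k+nu). Evaluate the first 4 terms:
  k = 0: (-1)^0 / (0! * 1! * 2^1) x^1 = 1/(1*1*2) x^1 = (1/2) x^1
  k = 1: (-1)^1 / (1! * 2! * 2^3) x^3 = -1/(1*2*8) x^3 = (-1/16) x^3
  k = 2: (-1)^2 / (2! * 3! * 2^5) x^5 = 1/(2*6*32) x^5 = (1/384) x^5
  k = 3: (-1)^3 / (3! * 4! * 2^7) x^7 = -1/(6*24*128) x^7 = (-1/18432) x^7
Hence J_1(x) = -x^7/18432 + x^5/384 - x^3/16 + x/2 + ....

J_1(x); series = -x^7/18432 + x^5/384 - x^3/16 + x/2


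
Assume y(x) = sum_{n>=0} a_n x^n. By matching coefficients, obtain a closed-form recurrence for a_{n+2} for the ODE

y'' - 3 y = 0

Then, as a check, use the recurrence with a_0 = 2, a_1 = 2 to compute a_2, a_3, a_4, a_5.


Substitute y = sum_n a_n x^n into y'' + (const) y = 0.
y''(x) = sum_{n>=0} (n+2)(n+1) a_{n+2} x^n.
The ODE becomes sum_n [(n+2)(n+1) a_{n+2} - 3 a_n] x^n = 0.
Setting each coefficient to zero gives the recurrence:
  (n+2)(n+1) a_{n+2} - 3 a_n = 0,
  a_{n+2} = 3 / ((n+1)(n+2)) a_n.

Check with a_0 = 2, a_1 = 2 (apply the recurrence for n = 0, 1, 2, 3): a_0 = 2, a_1 = 2, a_2 = 3, a_3 = 1, a_4 = 3/4, a_5 = 3/20.

a_{n+2} = 3/((n+1)(n+2)) * a_n; check: a_0 = 2, a_1 = 2, a_2 = 3, a_3 = 1, a_4 = 3/4, a_5 = 3/20


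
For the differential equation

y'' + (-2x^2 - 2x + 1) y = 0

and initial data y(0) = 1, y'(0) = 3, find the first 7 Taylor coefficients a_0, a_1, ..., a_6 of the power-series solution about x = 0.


Ansatz: y(x) = sum_{n>=0} a_n x^n, so y'(x) = sum_{n>=1} n a_n x^(n-1) and y''(x) = sum_{n>=2} n(n-1) a_n x^(n-2).
Substitute into P(x) y'' + Q(x) y' + R(x) y = 0 with P(x) = 1, Q(x) = 0, R(x) = -2x^2 - 2x + 1, and match powers of x.
Initial conditions: a_0 = 1, a_1 = 3.
Setting the coefficient of each power of x to zero and solving order by order (substituting the coefficients already found):
  x^0: 2 a_2 + a_0 = 0  ->  2 a_2 = -a_0 = -1  ->  a_2 = -1/2
  x^1: 6 a_3 + a_1 - 2 a_0 = 0  ->  6 a_3 = -a_1 + 2 a_0 = -1  ->  a_3 = -1/6
  x^2: 12 a_4 + a_2 - 2 a_1 - 2 a_0 = 0  ->  12 a_4 = -a_2 + 2 a_1 + 2 a_0 = 17/2  ->  a_4 = 17/24
  x^3: 20 a_5 + a_3 - 2 a_2 - 2 a_1 = 0  ->  20 a_5 = -a_3 + 2 a_2 + 2 a_1 = 31/6  ->  a_5 = 31/120
  x^4: 30 a_6 + a_4 - 2 a_3 - 2 a_2 = 0  ->  30 a_6 = -a_4 + 2 a_3 + 2 a_2 = -49/24  ->  a_6 = -49/720
Truncated series: y(x) = 1 + 3 x - (1/2) x^2 - (1/6) x^3 + (17/24) x^4 + (31/120) x^5 - (49/720) x^6 + O(x^7).

a_0 = 1; a_1 = 3; a_2 = -1/2; a_3 = -1/6; a_4 = 17/24; a_5 = 31/120; a_6 = -49/720


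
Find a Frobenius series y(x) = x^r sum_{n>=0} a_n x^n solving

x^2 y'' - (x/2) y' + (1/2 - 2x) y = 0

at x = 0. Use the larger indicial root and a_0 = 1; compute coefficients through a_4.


Write in Frobenius form y'' + (p(x)/x) y' + (q(x)/x^2) y = 0:
  p(x) = -1/2,  q(x) = 1/2 - 2x.
Indicial equation: r(r-1) + (-1/2) r + (1/2) = 0 -> roots r_1 = 1, r_2 = 1/2.
Take r = r_1 = 1. Let y(x) = x^r sum_{n>=0} a_n x^n with a_0 = 1.
Substitute y = x^r sum a_n x^n and match x^{r+n}. The recurrence is
  D(n) a_n - 2 a_{n-1} = 0,  where D(n) = (r+n)(r+n-1) + (-1/2)(r+n) + (1/2).
  a_n = 2 / D(n) * a_{n-1}.
Since the indicial polynomial factors as (r - r_1)(r - r_2), D(n) = (r_1 + n - r_1)(r_1 + n - r_2) = n(n + 1/2).
Evaluating step by step (a_0 = 1):
  n = 1: D(1) = 1(1 + 1/2) = 3/2; numerator = 2(1) = 2; a_1 = (2)/(3/2) = 4/3
  n = 2: D(2) = 2(2 + 1/2) = 5; numerator = 2(4/3) = 8/3; a_2 = (8/3)/(5) = 8/15
  n = 3: D(3) = 3(3 + 1/2) = 21/2; numerator = 2(8/15) = 16/15; a_3 = (16/15)/(21/2) = 32/315
  n = 4: D(4) = 4(4 + 1/2) = 18; numerator = 2(32/315) = 64/315; a_4 = (64/315)/(18) = 32/2835

r = 1; a_0 = 1; a_1 = 4/3; a_2 = 8/15; a_3 = 32/315; a_4 = 32/2835


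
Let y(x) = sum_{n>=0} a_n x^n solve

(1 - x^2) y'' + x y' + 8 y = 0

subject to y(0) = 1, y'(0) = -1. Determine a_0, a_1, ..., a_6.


Ansatz: y(x) = sum_{n>=0} a_n x^n, so y'(x) = sum_{n>=1} n a_n x^(n-1) and y''(x) = sum_{n>=2} n(n-1) a_n x^(n-2).
Substitute into P(x) y'' + Q(x) y' + R(x) y = 0 with P(x) = 1 - x^2, Q(x) = x, R(x) = 8, and match powers of x.
Initial conditions: a_0 = 1, a_1 = -1.
Setting the coefficient of each power of x to zero and solving order by order (substituting the coefficients already found):
  x^0: 2 a_2 + 8 a_0 = 0  ->  2 a_2 = -8 a_0 = -8  ->  a_2 = -4
  x^1: 6 a_3 + 9 a_1 = 0  ->  6 a_3 = -9 a_1 = 9  ->  a_3 = 3/2
  x^2: 12 a_4 + 8 a_2 = 0  ->  12 a_4 = -8 a_2 = 32  ->  a_4 = 8/3
  x^3: 20 a_5 + 5 a_3 = 0  ->  20 a_5 = -5 a_3 = -15/2  ->  a_5 = -3/8
  x^4: 30 a_6 = 0  ->  a_6 = 0
Truncated series: y(x) = 1 - x - 4 x^2 + (3/2) x^3 + (8/3) x^4 - (3/8) x^5 + O(x^7).

a_0 = 1; a_1 = -1; a_2 = -4; a_3 = 3/2; a_4 = 8/3; a_5 = -3/8; a_6 = 0


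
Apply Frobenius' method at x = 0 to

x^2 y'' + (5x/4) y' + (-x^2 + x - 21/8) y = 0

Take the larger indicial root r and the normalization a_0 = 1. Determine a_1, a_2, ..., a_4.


Write in Frobenius form y'' + (p(x)/x) y' + (q(x)/x^2) y = 0:
  p(x) = 5/4,  q(x) = -x^2 + x - 21/8.
Indicial equation: r(r-1) + (5/4) r + (-21/8) = 0 -> roots r_1 = 3/2, r_2 = -7/4.
Take r = r_1 = 3/2. Let y(x) = x^r sum_{n>=0} a_n x^n with a_0 = 1.
Substitute y = x^r sum a_n x^n and match x^{r+n}. The recurrence is
  D(n) a_n + 1 a_{n-1} - 1 a_{n-2} = 0,  where D(n) = (r+n)(r+n-1) + (5/4)(r+n) + (-21/8).
  a_n = [-1 a_{n-1} + 1 a_{n-2}] / D(n).
Since the indicial polynomial factors as (r - r_1)(r - r_2), D(n) = (r_1 + n - r_1)(r_1 + n - r_2) = n(n + 13/4).
Evaluating step by step (a_0 = 1):
  n = 1: D(1) = 1(1 + 13/4) = 17/4; numerator = -1(1) = -1; a_1 = (-1)/(17/4) = -4/17
  n = 2: D(2) = 2(2 + 13/4) = 21/2; numerator = -1(-4/17) + 1(1) = 21/17; a_2 = (21/17)/(21/2) = 2/17
  n = 3: D(3) = 3(3 + 13/4) = 75/4; numerator = -1(2/17) + 1(-4/17) = -6/17; a_3 = (-6/17)/(75/4) = -8/425
  n = 4: D(4) = 4(4 + 13/4) = 29; numerator = -1(-8/425) + 1(2/17) = 58/425; a_4 = (58/425)/(29) = 2/425

r = 3/2; a_0 = 1; a_1 = -4/17; a_2 = 2/17; a_3 = -8/425; a_4 = 2/425


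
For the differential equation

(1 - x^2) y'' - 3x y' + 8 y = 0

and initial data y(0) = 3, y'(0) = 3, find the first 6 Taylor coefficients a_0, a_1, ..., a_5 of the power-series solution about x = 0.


Ansatz: y(x) = sum_{n>=0} a_n x^n, so y'(x) = sum_{n>=1} n a_n x^(n-1) and y''(x) = sum_{n>=2} n(n-1) a_n x^(n-2).
Substitute into P(x) y'' + Q(x) y' + R(x) y = 0 with P(x) = 1 - x^2, Q(x) = -3x, R(x) = 8, and match powers of x.
Initial conditions: a_0 = 3, a_1 = 3.
Setting the coefficient of each power of x to zero and solving order by order (substituting the coefficients already found):
  x^0: 2 a_2 + 8 a_0 = 0  ->  2 a_2 = -8 a_0 = -24  ->  a_2 = -12
  x^1: 6 a_3 + 5 a_1 = 0  ->  6 a_3 = -5 a_1 = -15  ->  a_3 = -5/2
  x^2: 12 a_4 = 0  ->  a_4 = 0
  x^3: 20 a_5 - 7 a_3 = 0  ->  20 a_5 = 7 a_3 = -35/2  ->  a_5 = -7/8
Truncated series: y(x) = 3 + 3 x - 12 x^2 - (5/2) x^3 - (7/8) x^5 + O(x^6).

a_0 = 3; a_1 = 3; a_2 = -12; a_3 = -5/2; a_4 = 0; a_5 = -7/8
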